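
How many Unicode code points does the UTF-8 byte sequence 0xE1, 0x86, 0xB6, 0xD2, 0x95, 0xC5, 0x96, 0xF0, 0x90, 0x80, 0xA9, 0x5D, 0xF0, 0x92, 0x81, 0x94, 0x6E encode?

Byte at offset 0: 0xE1 = 11100001 → 3-byte char (#1). Advance 3.
Byte at offset 3: 0xD2 = 11010010 → 2-byte char (#2). Advance 2.
Byte at offset 5: 0xC5 = 11000101 → 2-byte char (#3). Advance 2.
Byte at offset 7: 0xF0 = 11110000 → 4-byte char (#4). Advance 4.
Byte at offset 11: 0x5D = 01011101 → 1-byte char (#5). Advance 1.
Byte at offset 12: 0xF0 = 11110000 → 4-byte char (#6). Advance 4.
Byte at offset 16: 0x6E = 01101110 → 1-byte char (#7). Advance 1.
Reached end at offset 17 after 7 code points.

7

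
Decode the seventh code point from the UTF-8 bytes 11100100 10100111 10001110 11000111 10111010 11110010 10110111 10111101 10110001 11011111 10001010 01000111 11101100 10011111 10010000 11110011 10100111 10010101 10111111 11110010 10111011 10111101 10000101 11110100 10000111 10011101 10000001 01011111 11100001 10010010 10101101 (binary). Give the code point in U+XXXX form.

U+E757F

Offset 0: leading byte 0xE4 = 11100100 → 3-byte char #1 = E4 A7 8E.
Offset 3: leading byte 0xC7 = 11000111 → 2-byte char #2 = C7 BA.
Offset 5: leading byte 0xF2 = 11110010 → 4-byte char #3 = F2 B7 BD B1.
Offset 9: leading byte 0xDF = 11011111 → 2-byte char #4 = DF 8A.
Offset 11: leading byte 0x47 = 01000111 → 1-byte char #5 = 47.
Offset 12: leading byte 0xEC = 11101100 → 3-byte char #6 = EC 9F 90.
Offset 15: leading byte 0xF3 = 11110011 → 4-byte char #7 = F3 A7 95 BF.
Leading byte 0xF3 = 11110011 matches 11110xxx → 4-byte sequence.
Byte 1: 0xF3 = 11110011, payload 011 (3 bits).
Byte 2: 0xA7 = 10100111 (10xxxxxx ✓), payload 100111.
Byte 3: 0x95 = 10010101 (10xxxxxx ✓), payload 010101.
Byte 4: 0xBF = 10111111 (10xxxxxx ✓), payload 111111.
Concatenate: 011100111010101111111 = 0xE757F (21 bits → U+E757F).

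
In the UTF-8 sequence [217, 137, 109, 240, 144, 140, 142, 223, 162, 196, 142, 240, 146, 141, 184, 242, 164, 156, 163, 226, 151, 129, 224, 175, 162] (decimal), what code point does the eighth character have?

U+25C1

Offset 0: leading byte 0xD9 = 11011001 → 2-byte char #1 = D9 89.
Offset 2: leading byte 0x6D = 01101101 → 1-byte char #2 = 6D.
Offset 3: leading byte 0xF0 = 11110000 → 4-byte char #3 = F0 90 8C 8E.
Offset 7: leading byte 0xDF = 11011111 → 2-byte char #4 = DF A2.
Offset 9: leading byte 0xC4 = 11000100 → 2-byte char #5 = C4 8E.
Offset 11: leading byte 0xF0 = 11110000 → 4-byte char #6 = F0 92 8D B8.
Offset 15: leading byte 0xF2 = 11110010 → 4-byte char #7 = F2 A4 9C A3.
Offset 19: leading byte 0xE2 = 11100010 → 3-byte char #8 = E2 97 81.
Leading byte 0xE2 = 11100010 matches 1110xxxx → 3-byte sequence.
Byte 1: 0xE2 = 11100010, payload 0010 (4 bits).
Byte 2: 0x97 = 10010111 (10xxxxxx ✓), payload 010111.
Byte 3: 0x81 = 10000001 (10xxxxxx ✓), payload 000001.
Concatenate: 0010010111000001 = 0x25C1 (16 bits → U+25C1).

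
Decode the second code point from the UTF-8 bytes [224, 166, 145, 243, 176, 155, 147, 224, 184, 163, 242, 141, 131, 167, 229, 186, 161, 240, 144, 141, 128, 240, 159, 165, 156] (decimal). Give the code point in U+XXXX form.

U+F06D3

Offset 0: leading byte 0xE0 = 11100000 → 3-byte char #1 = E0 A6 91.
Offset 3: leading byte 0xF3 = 11110011 → 4-byte char #2 = F3 B0 9B 93.
Leading byte 0xF3 = 11110011 matches 11110xxx → 4-byte sequence.
Byte 1: 0xF3 = 11110011, payload 011 (3 bits).
Byte 2: 0xB0 = 10110000 (10xxxxxx ✓), payload 110000.
Byte 3: 0x9B = 10011011 (10xxxxxx ✓), payload 011011.
Byte 4: 0x93 = 10010011 (10xxxxxx ✓), payload 010011.
Concatenate: 011110000011011010011 = 0xF06D3 (21 bits → U+F06D3).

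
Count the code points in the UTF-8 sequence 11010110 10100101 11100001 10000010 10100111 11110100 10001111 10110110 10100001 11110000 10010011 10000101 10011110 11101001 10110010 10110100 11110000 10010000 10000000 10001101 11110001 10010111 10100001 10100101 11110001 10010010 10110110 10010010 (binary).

8

Byte at offset 0: 0xD6 = 11010110 → 2-byte char (#1). Advance 2.
Byte at offset 2: 0xE1 = 11100001 → 3-byte char (#2). Advance 3.
Byte at offset 5: 0xF4 = 11110100 → 4-byte char (#3). Advance 4.
Byte at offset 9: 0xF0 = 11110000 → 4-byte char (#4). Advance 4.
Byte at offset 13: 0xE9 = 11101001 → 3-byte char (#5). Advance 3.
Byte at offset 16: 0xF0 = 11110000 → 4-byte char (#6). Advance 4.
Byte at offset 20: 0xF1 = 11110001 → 4-byte char (#7). Advance 4.
Byte at offset 24: 0xF1 = 11110001 → 4-byte char (#8). Advance 4.
Reached end at offset 28 after 8 code points.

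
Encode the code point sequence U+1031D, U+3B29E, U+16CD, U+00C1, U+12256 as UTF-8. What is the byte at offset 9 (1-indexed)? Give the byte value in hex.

0xE1

1-indexed offset 9 is 0-indexed offset 8.
U+1031D → 4-byte form F0 90 8C 9D at offsets 0–3.
U+3B29E → 4-byte form F0 BB 8A 9E at offsets 4–7.
U+16CD → 3-byte form E1 9B 8D at offsets 8–10.
Offset 8 falls in char 3's range; it's byte 1 of E1 9B 8D = 0xE1.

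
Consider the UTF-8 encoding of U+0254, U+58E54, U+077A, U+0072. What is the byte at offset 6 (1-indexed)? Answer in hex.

0x94

1-indexed offset 6 is 0-indexed offset 5.
U+0254 → 2-byte form C9 94 at offsets 0–1.
U+58E54 → 4-byte form F1 98 B9 94 at offsets 2–5.
Offset 5 falls in char 2's range; it's byte 4 of F1 98 B9 94 = 0x94.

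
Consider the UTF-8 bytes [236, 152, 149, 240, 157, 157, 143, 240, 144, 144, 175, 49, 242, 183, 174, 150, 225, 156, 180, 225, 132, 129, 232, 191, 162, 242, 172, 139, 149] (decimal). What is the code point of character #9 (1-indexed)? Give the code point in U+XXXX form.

U+AC2D5

Offset 0: leading byte 0xEC = 11101100 → 3-byte char #1 = EC 98 95.
Offset 3: leading byte 0xF0 = 11110000 → 4-byte char #2 = F0 9D 9D 8F.
Offset 7: leading byte 0xF0 = 11110000 → 4-byte char #3 = F0 90 90 AF.
Offset 11: leading byte 0x31 = 00110001 → 1-byte char #4 = 31.
Offset 12: leading byte 0xF2 = 11110010 → 4-byte char #5 = F2 B7 AE 96.
Offset 16: leading byte 0xE1 = 11100001 → 3-byte char #6 = E1 9C B4.
Offset 19: leading byte 0xE1 = 11100001 → 3-byte char #7 = E1 84 81.
Offset 22: leading byte 0xE8 = 11101000 → 3-byte char #8 = E8 BF A2.
Offset 25: leading byte 0xF2 = 11110010 → 4-byte char #9 = F2 AC 8B 95.
Leading byte 0xF2 = 11110010 matches 11110xxx → 4-byte sequence.
Byte 1: 0xF2 = 11110010, payload 010 (3 bits).
Byte 2: 0xAC = 10101100 (10xxxxxx ✓), payload 101100.
Byte 3: 0x8B = 10001011 (10xxxxxx ✓), payload 001011.
Byte 4: 0x95 = 10010101 (10xxxxxx ✓), payload 010101.
Concatenate: 010101100001011010101 = 0xAC2D5 (21 bits → U+AC2D5).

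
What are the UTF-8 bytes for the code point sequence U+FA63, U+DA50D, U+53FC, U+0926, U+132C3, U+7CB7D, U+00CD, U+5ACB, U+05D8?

EF A9 A3 F3 9A 94 8D E5 8F BC E0 A4 A6 F0 93 8B 83 F1 BC AD BD C3 8D E5 AB 8B D7 98

U+FA63: 3-byte form → EF A9 A3.
U+DA50D: 4-byte form → F3 9A 94 8D.
U+53FC: 3-byte form → E5 8F BC.
U+0926: 3-byte form → E0 A4 A6.
U+132C3: 4-byte form → F0 93 8B 83.
U+7CB7D: 4-byte form → F1 BC AD BD.
U+00CD: 2-byte form → C3 8D.
U+5ACB: 3-byte form → E5 AB 8B.
U+05D8: 2-byte form → D7 98.
Concatenated (28 bytes): EF A9 A3 F3 9A 94 8D E5 8F BC E0 A4 A6 F0 93 8B 83 F1 BC AD BD C3 8D E5 AB 8B D7 98.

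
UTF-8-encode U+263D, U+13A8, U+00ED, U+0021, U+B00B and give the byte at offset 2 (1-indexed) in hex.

0x98

1-indexed offset 2 is 0-indexed offset 1.
U+263D → 3-byte form E2 98 BD at offsets 0–2.
Offset 1 falls in char 1's range; it's byte 2 of E2 98 BD = 0x98.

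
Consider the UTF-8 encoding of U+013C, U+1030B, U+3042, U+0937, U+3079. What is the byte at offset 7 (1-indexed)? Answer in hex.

0xE3

1-indexed offset 7 is 0-indexed offset 6.
U+013C → 2-byte form C4 BC at offsets 0–1.
U+1030B → 4-byte form F0 90 8C 8B at offsets 2–5.
U+3042 → 3-byte form E3 81 82 at offsets 6–8.
Offset 6 falls in char 3's range; it's byte 1 of E3 81 82 = 0xE3.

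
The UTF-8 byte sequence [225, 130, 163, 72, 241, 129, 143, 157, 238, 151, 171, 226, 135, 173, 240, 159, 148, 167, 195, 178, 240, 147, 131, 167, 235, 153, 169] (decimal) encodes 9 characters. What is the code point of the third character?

Offset 0: leading byte 0xE1 = 11100001 → 3-byte char #1 = E1 82 A3.
Offset 3: leading byte 0x48 = 01001000 → 1-byte char #2 = 48.
Offset 4: leading byte 0xF1 = 11110001 → 4-byte char #3 = F1 81 8F 9D.
Leading byte 0xF1 = 11110001 matches 11110xxx → 4-byte sequence.
Byte 1: 0xF1 = 11110001, payload 001 (3 bits).
Byte 2: 0x81 = 10000001 (10xxxxxx ✓), payload 000001.
Byte 3: 0x8F = 10001111 (10xxxxxx ✓), payload 001111.
Byte 4: 0x9D = 10011101 (10xxxxxx ✓), payload 011101.
Concatenate: 001000001001111011101 = 0x413DD (21 bits → U+413DD).

U+413DD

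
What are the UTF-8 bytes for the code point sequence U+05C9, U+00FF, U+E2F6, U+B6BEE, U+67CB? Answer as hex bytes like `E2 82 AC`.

U+05C9: 2-byte form → D7 89.
U+00FF: 2-byte form → C3 BF.
U+E2F6: 3-byte form → EE 8B B6.
U+B6BEE: 4-byte form → F2 B6 AF AE.
U+67CB: 3-byte form → E6 9F 8B.
Concatenated (14 bytes): D7 89 C3 BF EE 8B B6 F2 B6 AF AE E6 9F 8B.

D7 89 C3 BF EE 8B B6 F2 B6 AF AE E6 9F 8B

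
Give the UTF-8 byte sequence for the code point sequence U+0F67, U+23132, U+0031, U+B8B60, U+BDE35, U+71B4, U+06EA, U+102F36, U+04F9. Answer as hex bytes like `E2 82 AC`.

E0 BD A7 F0 A3 84 B2 31 F2 B8 AD A0 F2 BD B8 B5 E7 86 B4 DB AA F4 82 BC B6 D3 B9

U+0F67: 3-byte form → E0 BD A7.
U+23132: 4-byte form → F0 A3 84 B2.
U+0031: 1-byte form → 31.
U+B8B60: 4-byte form → F2 B8 AD A0.
U+BDE35: 4-byte form → F2 BD B8 B5.
U+71B4: 3-byte form → E7 86 B4.
U+06EA: 2-byte form → DB AA.
U+102F36: 4-byte form → F4 82 BC B6.
U+04F9: 2-byte form → D3 B9.
Concatenated (27 bytes): E0 BD A7 F0 A3 84 B2 31 F2 B8 AD A0 F2 BD B8 B5 E7 86 B4 DB AA F4 82 BC B6 D3 B9.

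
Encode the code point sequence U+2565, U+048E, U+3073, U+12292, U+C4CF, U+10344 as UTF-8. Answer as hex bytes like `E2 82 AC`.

E2 95 A5 D2 8E E3 81 B3 F0 92 8A 92 EC 93 8F F0 90 8D 84

U+2565: 3-byte form → E2 95 A5.
U+048E: 2-byte form → D2 8E.
U+3073: 3-byte form → E3 81 B3.
U+12292: 4-byte form → F0 92 8A 92.
U+C4CF: 3-byte form → EC 93 8F.
U+10344: 4-byte form → F0 90 8D 84.
Concatenated (19 bytes): E2 95 A5 D2 8E E3 81 B3 F0 92 8A 92 EC 93 8F F0 90 8D 84.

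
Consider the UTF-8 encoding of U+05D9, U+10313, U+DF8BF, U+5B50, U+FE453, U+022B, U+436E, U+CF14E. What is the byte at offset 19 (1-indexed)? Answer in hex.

0xAB

1-indexed offset 19 is 0-indexed offset 18.
U+05D9 → 2-byte form D7 99 at offsets 0–1.
U+10313 → 4-byte form F0 90 8C 93 at offsets 2–5.
U+DF8BF → 4-byte form F3 9F A2 BF at offsets 6–9.
U+5B50 → 3-byte form E5 AD 90 at offsets 10–12.
U+FE453 → 4-byte form F3 BE 91 93 at offsets 13–16.
U+022B → 2-byte form C8 AB at offsets 17–18.
Offset 18 falls in char 6's range; it's byte 2 of C8 AB = 0xAB.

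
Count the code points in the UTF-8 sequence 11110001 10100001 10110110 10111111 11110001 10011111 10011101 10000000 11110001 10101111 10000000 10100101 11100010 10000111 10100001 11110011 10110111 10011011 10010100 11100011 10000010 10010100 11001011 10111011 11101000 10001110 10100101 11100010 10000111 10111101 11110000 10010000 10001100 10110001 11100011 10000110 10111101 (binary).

11

Byte at offset 0: 0xF1 = 11110001 → 4-byte char (#1). Advance 4.
Byte at offset 4: 0xF1 = 11110001 → 4-byte char (#2). Advance 4.
Byte at offset 8: 0xF1 = 11110001 → 4-byte char (#3). Advance 4.
Byte at offset 12: 0xE2 = 11100010 → 3-byte char (#4). Advance 3.
Byte at offset 15: 0xF3 = 11110011 → 4-byte char (#5). Advance 4.
Byte at offset 19: 0xE3 = 11100011 → 3-byte char (#6). Advance 3.
Byte at offset 22: 0xCB = 11001011 → 2-byte char (#7). Advance 2.
Byte at offset 24: 0xE8 = 11101000 → 3-byte char (#8). Advance 3.
Byte at offset 27: 0xE2 = 11100010 → 3-byte char (#9). Advance 3.
Byte at offset 30: 0xF0 = 11110000 → 4-byte char (#10). Advance 4.
Byte at offset 34: 0xE3 = 11100011 → 3-byte char (#11). Advance 3.
Reached end at offset 37 after 11 code points.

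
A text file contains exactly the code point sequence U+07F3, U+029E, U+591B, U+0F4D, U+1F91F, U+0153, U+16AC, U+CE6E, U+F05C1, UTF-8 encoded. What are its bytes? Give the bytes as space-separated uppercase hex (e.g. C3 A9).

DF B3 CA 9E E5 A4 9B E0 BD 8D F0 9F A4 9F C5 93 E1 9A AC EC B9 AE F3 B0 97 81

U+07F3: 2-byte form → DF B3.
U+029E: 2-byte form → CA 9E.
U+591B: 3-byte form → E5 A4 9B.
U+0F4D: 3-byte form → E0 BD 8D.
U+1F91F: 4-byte form → F0 9F A4 9F.
U+0153: 2-byte form → C5 93.
U+16AC: 3-byte form → E1 9A AC.
U+CE6E: 3-byte form → EC B9 AE.
U+F05C1: 4-byte form → F3 B0 97 81.
Concatenated (26 bytes): DF B3 CA 9E E5 A4 9B E0 BD 8D F0 9F A4 9F C5 93 E1 9A AC EC B9 AE F3 B0 97 81.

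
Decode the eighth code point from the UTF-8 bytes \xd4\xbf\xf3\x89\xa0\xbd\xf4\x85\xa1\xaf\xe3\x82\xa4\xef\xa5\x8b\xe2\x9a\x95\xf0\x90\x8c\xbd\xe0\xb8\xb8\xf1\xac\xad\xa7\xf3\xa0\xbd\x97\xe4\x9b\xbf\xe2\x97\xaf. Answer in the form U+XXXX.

Offset 0: leading byte 0xD4 = 11010100 → 2-byte char #1 = D4 BF.
Offset 2: leading byte 0xF3 = 11110011 → 4-byte char #2 = F3 89 A0 BD.
Offset 6: leading byte 0xF4 = 11110100 → 4-byte char #3 = F4 85 A1 AF.
Offset 10: leading byte 0xE3 = 11100011 → 3-byte char #4 = E3 82 A4.
Offset 13: leading byte 0xEF = 11101111 → 3-byte char #5 = EF A5 8B.
Offset 16: leading byte 0xE2 = 11100010 → 3-byte char #6 = E2 9A 95.
Offset 19: leading byte 0xF0 = 11110000 → 4-byte char #7 = F0 90 8C BD.
Offset 23: leading byte 0xE0 = 11100000 → 3-byte char #8 = E0 B8 B8.
Leading byte 0xE0 = 11100000 matches 1110xxxx → 3-byte sequence.
Byte 1: 0xE0 = 11100000, payload 0000 (4 bits).
Byte 2: 0xB8 = 10111000 (10xxxxxx ✓), payload 111000.
Byte 3: 0xB8 = 10111000 (10xxxxxx ✓), payload 111000.
Concatenate: 0000111000111000 = 0xE38 (16 bits → U+0E38).

U+0E38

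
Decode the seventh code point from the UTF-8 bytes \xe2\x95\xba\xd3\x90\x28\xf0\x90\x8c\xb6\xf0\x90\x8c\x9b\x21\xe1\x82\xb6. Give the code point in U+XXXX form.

Offset 0: leading byte 0xE2 = 11100010 → 3-byte char #1 = E2 95 BA.
Offset 3: leading byte 0xD3 = 11010011 → 2-byte char #2 = D3 90.
Offset 5: leading byte 0x28 = 00101000 → 1-byte char #3 = 28.
Offset 6: leading byte 0xF0 = 11110000 → 4-byte char #4 = F0 90 8C B6.
Offset 10: leading byte 0xF0 = 11110000 → 4-byte char #5 = F0 90 8C 9B.
Offset 14: leading byte 0x21 = 00100001 → 1-byte char #6 = 21.
Offset 15: leading byte 0xE1 = 11100001 → 3-byte char #7 = E1 82 B6.
Leading byte 0xE1 = 11100001 matches 1110xxxx → 3-byte sequence.
Byte 1: 0xE1 = 11100001, payload 0001 (4 bits).
Byte 2: 0x82 = 10000010 (10xxxxxx ✓), payload 000010.
Byte 3: 0xB6 = 10110110 (10xxxxxx ✓), payload 110110.
Concatenate: 0001000010110110 = 0x10B6 (16 bits → U+10B6).

U+10B6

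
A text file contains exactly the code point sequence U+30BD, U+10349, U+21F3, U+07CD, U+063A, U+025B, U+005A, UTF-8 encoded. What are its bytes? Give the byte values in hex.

U+30BD: 3-byte form → E3 82 BD.
U+10349: 4-byte form → F0 90 8D 89.
U+21F3: 3-byte form → E2 87 B3.
U+07CD: 2-byte form → DF 8D.
U+063A: 2-byte form → D8 BA.
U+025B: 2-byte form → C9 9B.
U+005A: 1-byte form → 5A.
Concatenated (17 bytes): E3 82 BD F0 90 8D 89 E2 87 B3 DF 8D D8 BA C9 9B 5A.

E3 82 BD F0 90 8D 89 E2 87 B3 DF 8D D8 BA C9 9B 5A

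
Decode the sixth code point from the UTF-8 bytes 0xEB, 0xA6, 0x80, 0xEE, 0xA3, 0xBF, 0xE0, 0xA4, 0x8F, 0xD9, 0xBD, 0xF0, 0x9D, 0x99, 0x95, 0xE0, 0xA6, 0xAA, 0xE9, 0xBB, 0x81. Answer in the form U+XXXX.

Offset 0: leading byte 0xEB = 11101011 → 3-byte char #1 = EB A6 80.
Offset 3: leading byte 0xEE = 11101110 → 3-byte char #2 = EE A3 BF.
Offset 6: leading byte 0xE0 = 11100000 → 3-byte char #3 = E0 A4 8F.
Offset 9: leading byte 0xD9 = 11011001 → 2-byte char #4 = D9 BD.
Offset 11: leading byte 0xF0 = 11110000 → 4-byte char #5 = F0 9D 99 95.
Offset 15: leading byte 0xE0 = 11100000 → 3-byte char #6 = E0 A6 AA.
Leading byte 0xE0 = 11100000 matches 1110xxxx → 3-byte sequence.
Byte 1: 0xE0 = 11100000, payload 0000 (4 bits).
Byte 2: 0xA6 = 10100110 (10xxxxxx ✓), payload 100110.
Byte 3: 0xAA = 10101010 (10xxxxxx ✓), payload 101010.
Concatenate: 0000100110101010 = 0x9AA (16 bits → U+09AA).

U+09AA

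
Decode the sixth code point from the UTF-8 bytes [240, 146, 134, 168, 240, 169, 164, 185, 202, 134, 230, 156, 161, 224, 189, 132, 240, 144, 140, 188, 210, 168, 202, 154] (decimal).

U+1033C

Offset 0: leading byte 0xF0 = 11110000 → 4-byte char #1 = F0 92 86 A8.
Offset 4: leading byte 0xF0 = 11110000 → 4-byte char #2 = F0 A9 A4 B9.
Offset 8: leading byte 0xCA = 11001010 → 2-byte char #3 = CA 86.
Offset 10: leading byte 0xE6 = 11100110 → 3-byte char #4 = E6 9C A1.
Offset 13: leading byte 0xE0 = 11100000 → 3-byte char #5 = E0 BD 84.
Offset 16: leading byte 0xF0 = 11110000 → 4-byte char #6 = F0 90 8C BC.
Leading byte 0xF0 = 11110000 matches 11110xxx → 4-byte sequence.
Byte 1: 0xF0 = 11110000, payload 000 (3 bits).
Byte 2: 0x90 = 10010000 (10xxxxxx ✓), payload 010000.
Byte 3: 0x8C = 10001100 (10xxxxxx ✓), payload 001100.
Byte 4: 0xBC = 10111100 (10xxxxxx ✓), payload 111100.
Concatenate: 000010000001100111100 = 0x1033C (21 bits → U+1033C).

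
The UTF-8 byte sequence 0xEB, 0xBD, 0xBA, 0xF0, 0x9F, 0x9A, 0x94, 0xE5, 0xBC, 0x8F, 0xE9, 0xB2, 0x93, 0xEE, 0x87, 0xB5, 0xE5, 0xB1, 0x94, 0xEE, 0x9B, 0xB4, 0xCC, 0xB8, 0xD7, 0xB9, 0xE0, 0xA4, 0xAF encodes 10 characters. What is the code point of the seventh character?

Offset 0: leading byte 0xEB = 11101011 → 3-byte char #1 = EB BD BA.
Offset 3: leading byte 0xF0 = 11110000 → 4-byte char #2 = F0 9F 9A 94.
Offset 7: leading byte 0xE5 = 11100101 → 3-byte char #3 = E5 BC 8F.
Offset 10: leading byte 0xE9 = 11101001 → 3-byte char #4 = E9 B2 93.
Offset 13: leading byte 0xEE = 11101110 → 3-byte char #5 = EE 87 B5.
Offset 16: leading byte 0xE5 = 11100101 → 3-byte char #6 = E5 B1 94.
Offset 19: leading byte 0xEE = 11101110 → 3-byte char #7 = EE 9B B4.
Leading byte 0xEE = 11101110 matches 1110xxxx → 3-byte sequence.
Byte 1: 0xEE = 11101110, payload 1110 (4 bits).
Byte 2: 0x9B = 10011011 (10xxxxxx ✓), payload 011011.
Byte 3: 0xB4 = 10110100 (10xxxxxx ✓), payload 110100.
Concatenate: 1110011011110100 = 0xE6F4 (16 bits → U+E6F4).

U+E6F4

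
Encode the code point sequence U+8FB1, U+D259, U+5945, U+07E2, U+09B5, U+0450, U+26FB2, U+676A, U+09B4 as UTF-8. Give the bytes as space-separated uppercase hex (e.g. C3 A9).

U+8FB1: 3-byte form → E8 BE B1.
U+D259: 3-byte form → ED 89 99.
U+5945: 3-byte form → E5 A5 85.
U+07E2: 2-byte form → DF A2.
U+09B5: 3-byte form → E0 A6 B5.
U+0450: 2-byte form → D1 90.
U+26FB2: 4-byte form → F0 A6 BE B2.
U+676A: 3-byte form → E6 9D AA.
U+09B4: 3-byte form → E0 A6 B4.
Concatenated (26 bytes): E8 BE B1 ED 89 99 E5 A5 85 DF A2 E0 A6 B5 D1 90 F0 A6 BE B2 E6 9D AA E0 A6 B4.

E8 BE B1 ED 89 99 E5 A5 85 DF A2 E0 A6 B5 D1 90 F0 A6 BE B2 E6 9D AA E0 A6 B4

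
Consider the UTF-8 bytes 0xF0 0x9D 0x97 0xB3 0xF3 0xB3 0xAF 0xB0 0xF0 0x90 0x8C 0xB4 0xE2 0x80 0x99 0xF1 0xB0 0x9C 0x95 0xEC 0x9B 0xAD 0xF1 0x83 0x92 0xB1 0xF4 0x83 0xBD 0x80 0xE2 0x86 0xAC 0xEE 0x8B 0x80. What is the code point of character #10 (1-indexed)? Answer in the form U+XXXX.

Offset 0: leading byte 0xF0 = 11110000 → 4-byte char #1 = F0 9D 97 B3.
Offset 4: leading byte 0xF3 = 11110011 → 4-byte char #2 = F3 B3 AF B0.
Offset 8: leading byte 0xF0 = 11110000 → 4-byte char #3 = F0 90 8C B4.
Offset 12: leading byte 0xE2 = 11100010 → 3-byte char #4 = E2 80 99.
Offset 15: leading byte 0xF1 = 11110001 → 4-byte char #5 = F1 B0 9C 95.
Offset 19: leading byte 0xEC = 11101100 → 3-byte char #6 = EC 9B AD.
Offset 22: leading byte 0xF1 = 11110001 → 4-byte char #7 = F1 83 92 B1.
Offset 26: leading byte 0xF4 = 11110100 → 4-byte char #8 = F4 83 BD 80.
Offset 30: leading byte 0xE2 = 11100010 → 3-byte char #9 = E2 86 AC.
Offset 33: leading byte 0xEE = 11101110 → 3-byte char #10 = EE 8B 80.
Leading byte 0xEE = 11101110 matches 1110xxxx → 3-byte sequence.
Byte 1: 0xEE = 11101110, payload 1110 (4 bits).
Byte 2: 0x8B = 10001011 (10xxxxxx ✓), payload 001011.
Byte 3: 0x80 = 10000000 (10xxxxxx ✓), payload 000000.
Concatenate: 1110001011000000 = 0xE2C0 (16 bits → U+E2C0).

U+E2C0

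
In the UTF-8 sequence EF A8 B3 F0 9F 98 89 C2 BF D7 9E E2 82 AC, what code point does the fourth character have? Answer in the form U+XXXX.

U+05DE

Offset 0: leading byte 0xEF = 11101111 → 3-byte char #1 = EF A8 B3.
Offset 3: leading byte 0xF0 = 11110000 → 4-byte char #2 = F0 9F 98 89.
Offset 7: leading byte 0xC2 = 11000010 → 2-byte char #3 = C2 BF.
Offset 9: leading byte 0xD7 = 11010111 → 2-byte char #4 = D7 9E.
Leading byte 0xD7 = 11010111 matches 110xxxxx → 2-byte sequence.
Byte 1: 0xD7 = 11010111, payload 10111 (5 bits).
Byte 2: 0x9E = 10011110 (10xxxxxx ✓), payload 011110.
Concatenate: 10111011110 = 0x5DE (11 bits → U+05DE).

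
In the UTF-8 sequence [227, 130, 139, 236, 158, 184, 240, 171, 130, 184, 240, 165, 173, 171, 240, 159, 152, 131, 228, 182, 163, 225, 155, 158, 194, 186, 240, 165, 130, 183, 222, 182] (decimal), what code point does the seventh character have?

Offset 0: leading byte 0xE3 = 11100011 → 3-byte char #1 = E3 82 8B.
Offset 3: leading byte 0xEC = 11101100 → 3-byte char #2 = EC 9E B8.
Offset 6: leading byte 0xF0 = 11110000 → 4-byte char #3 = F0 AB 82 B8.
Offset 10: leading byte 0xF0 = 11110000 → 4-byte char #4 = F0 A5 AD AB.
Offset 14: leading byte 0xF0 = 11110000 → 4-byte char #5 = F0 9F 98 83.
Offset 18: leading byte 0xE4 = 11100100 → 3-byte char #6 = E4 B6 A3.
Offset 21: leading byte 0xE1 = 11100001 → 3-byte char #7 = E1 9B 9E.
Leading byte 0xE1 = 11100001 matches 1110xxxx → 3-byte sequence.
Byte 1: 0xE1 = 11100001, payload 0001 (4 bits).
Byte 2: 0x9B = 10011011 (10xxxxxx ✓), payload 011011.
Byte 3: 0x9E = 10011110 (10xxxxxx ✓), payload 011110.
Concatenate: 0001011011011110 = 0x16DE (16 bits → U+16DE).

U+16DE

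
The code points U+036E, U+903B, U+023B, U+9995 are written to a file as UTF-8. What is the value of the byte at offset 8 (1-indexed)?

1-indexed offset 8 is 0-indexed offset 7.
U+036E → 2-byte form CD AE at offsets 0–1.
U+903B → 3-byte form E9 80 BB at offsets 2–4.
U+023B → 2-byte form C8 BB at offsets 5–6.
U+9995 → 3-byte form E9 A6 95 at offsets 7–9.
Offset 7 falls in char 4's range; it's byte 1 of E9 A6 95 = 0xE9.

0xE9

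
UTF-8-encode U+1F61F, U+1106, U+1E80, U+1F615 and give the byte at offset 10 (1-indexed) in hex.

0x80

1-indexed offset 10 is 0-indexed offset 9.
U+1F61F → 4-byte form F0 9F 98 9F at offsets 0–3.
U+1106 → 3-byte form E1 84 86 at offsets 4–6.
U+1E80 → 3-byte form E1 BA 80 at offsets 7–9.
Offset 9 falls in char 3's range; it's byte 3 of E1 BA 80 = 0x80.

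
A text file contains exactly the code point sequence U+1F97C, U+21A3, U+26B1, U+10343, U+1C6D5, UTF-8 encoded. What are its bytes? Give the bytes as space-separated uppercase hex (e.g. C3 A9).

U+1F97C: 4-byte form → F0 9F A5 BC.
U+21A3: 3-byte form → E2 86 A3.
U+26B1: 3-byte form → E2 9A B1.
U+10343: 4-byte form → F0 90 8D 83.
U+1C6D5: 4-byte form → F0 9C 9B 95.
Concatenated (18 bytes): F0 9F A5 BC E2 86 A3 E2 9A B1 F0 90 8D 83 F0 9C 9B 95.

F0 9F A5 BC E2 86 A3 E2 9A B1 F0 90 8D 83 F0 9C 9B 95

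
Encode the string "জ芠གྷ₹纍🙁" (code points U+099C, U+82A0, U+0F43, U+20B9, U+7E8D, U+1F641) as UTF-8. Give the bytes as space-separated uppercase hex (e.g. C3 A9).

U+099C: 3-byte form → E0 A6 9C.
U+82A0: 3-byte form → E8 8A A0.
U+0F43: 3-byte form → E0 BD 83.
U+20B9: 3-byte form → E2 82 B9.
U+7E8D: 3-byte form → E7 BA 8D.
U+1F641: 4-byte form → F0 9F 99 81.
Concatenated (19 bytes): E0 A6 9C E8 8A A0 E0 BD 83 E2 82 B9 E7 BA 8D F0 9F 99 81.

E0 A6 9C E8 8A A0 E0 BD 83 E2 82 B9 E7 BA 8D F0 9F 99 81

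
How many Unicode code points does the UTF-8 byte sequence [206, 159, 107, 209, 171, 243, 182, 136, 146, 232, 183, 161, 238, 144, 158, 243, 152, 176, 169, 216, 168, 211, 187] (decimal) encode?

9

Byte at offset 0: 0xCE = 11001110 → 2-byte char (#1). Advance 2.
Byte at offset 2: 0x6B = 01101011 → 1-byte char (#2). Advance 1.
Byte at offset 3: 0xD1 = 11010001 → 2-byte char (#3). Advance 2.
Byte at offset 5: 0xF3 = 11110011 → 4-byte char (#4). Advance 4.
Byte at offset 9: 0xE8 = 11101000 → 3-byte char (#5). Advance 3.
Byte at offset 12: 0xEE = 11101110 → 3-byte char (#6). Advance 3.
Byte at offset 15: 0xF3 = 11110011 → 4-byte char (#7). Advance 4.
Byte at offset 19: 0xD8 = 11011000 → 2-byte char (#8). Advance 2.
Byte at offset 21: 0xD3 = 11010011 → 2-byte char (#9). Advance 2.
Reached end at offset 23 after 9 code points.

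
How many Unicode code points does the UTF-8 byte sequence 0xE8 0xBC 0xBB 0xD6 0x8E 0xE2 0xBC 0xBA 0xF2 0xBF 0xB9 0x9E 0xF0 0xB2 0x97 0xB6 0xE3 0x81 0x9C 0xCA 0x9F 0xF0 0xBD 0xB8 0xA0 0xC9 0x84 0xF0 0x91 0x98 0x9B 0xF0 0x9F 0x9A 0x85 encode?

Byte at offset 0: 0xE8 = 11101000 → 3-byte char (#1). Advance 3.
Byte at offset 3: 0xD6 = 11010110 → 2-byte char (#2). Advance 2.
Byte at offset 5: 0xE2 = 11100010 → 3-byte char (#3). Advance 3.
Byte at offset 8: 0xF2 = 11110010 → 4-byte char (#4). Advance 4.
Byte at offset 12: 0xF0 = 11110000 → 4-byte char (#5). Advance 4.
Byte at offset 16: 0xE3 = 11100011 → 3-byte char (#6). Advance 3.
Byte at offset 19: 0xCA = 11001010 → 2-byte char (#7). Advance 2.
Byte at offset 21: 0xF0 = 11110000 → 4-byte char (#8). Advance 4.
Byte at offset 25: 0xC9 = 11001001 → 2-byte char (#9). Advance 2.
Byte at offset 27: 0xF0 = 11110000 → 4-byte char (#10). Advance 4.
Byte at offset 31: 0xF0 = 11110000 → 4-byte char (#11). Advance 4.
Reached end at offset 35 after 11 code points.

11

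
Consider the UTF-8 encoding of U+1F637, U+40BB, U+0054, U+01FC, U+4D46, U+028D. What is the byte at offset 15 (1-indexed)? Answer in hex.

1-indexed offset 15 is 0-indexed offset 14.
U+1F637 → 4-byte form F0 9F 98 B7 at offsets 0–3.
U+40BB → 3-byte form E4 82 BB at offsets 4–6.
U+0054 → 1-byte form 54 at offsets 7–7.
U+01FC → 2-byte form C7 BC at offsets 8–9.
U+4D46 → 3-byte form E4 B5 86 at offsets 10–12.
U+028D → 2-byte form CA 8D at offsets 13–14.
Offset 14 falls in char 6's range; it's byte 2 of CA 8D = 0x8D.

0x8D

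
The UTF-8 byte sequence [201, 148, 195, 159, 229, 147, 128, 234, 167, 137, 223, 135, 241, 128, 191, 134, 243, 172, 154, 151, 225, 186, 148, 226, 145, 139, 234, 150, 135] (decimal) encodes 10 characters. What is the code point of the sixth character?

U+40FC6

Offset 0: leading byte 0xC9 = 11001001 → 2-byte char #1 = C9 94.
Offset 2: leading byte 0xC3 = 11000011 → 2-byte char #2 = C3 9F.
Offset 4: leading byte 0xE5 = 11100101 → 3-byte char #3 = E5 93 80.
Offset 7: leading byte 0xEA = 11101010 → 3-byte char #4 = EA A7 89.
Offset 10: leading byte 0xDF = 11011111 → 2-byte char #5 = DF 87.
Offset 12: leading byte 0xF1 = 11110001 → 4-byte char #6 = F1 80 BF 86.
Leading byte 0xF1 = 11110001 matches 11110xxx → 4-byte sequence.
Byte 1: 0xF1 = 11110001, payload 001 (3 bits).
Byte 2: 0x80 = 10000000 (10xxxxxx ✓), payload 000000.
Byte 3: 0xBF = 10111111 (10xxxxxx ✓), payload 111111.
Byte 4: 0x86 = 10000110 (10xxxxxx ✓), payload 000110.
Concatenate: 001000000111111000110 = 0x40FC6 (21 bits → U+40FC6).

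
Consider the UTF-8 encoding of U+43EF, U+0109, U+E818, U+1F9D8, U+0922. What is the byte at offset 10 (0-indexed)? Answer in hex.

U+43EF → 3-byte form E4 8F AF at offsets 0–2.
U+0109 → 2-byte form C4 89 at offsets 3–4.
U+E818 → 3-byte form EE A0 98 at offsets 5–7.
U+1F9D8 → 4-byte form F0 9F A7 98 at offsets 8–11.
Offset 10 falls in char 4's range; it's byte 3 of F0 9F A7 98 = 0xA7.

0xA7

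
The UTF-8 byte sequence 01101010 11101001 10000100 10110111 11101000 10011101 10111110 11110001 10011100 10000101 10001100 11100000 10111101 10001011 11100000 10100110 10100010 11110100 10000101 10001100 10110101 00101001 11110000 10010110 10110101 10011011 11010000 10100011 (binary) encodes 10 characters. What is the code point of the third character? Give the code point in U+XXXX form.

Offset 0: leading byte 0x6A = 01101010 → 1-byte char #1 = 6A.
Offset 1: leading byte 0xE9 = 11101001 → 3-byte char #2 = E9 84 B7.
Offset 4: leading byte 0xE8 = 11101000 → 3-byte char #3 = E8 9D BE.
Leading byte 0xE8 = 11101000 matches 1110xxxx → 3-byte sequence.
Byte 1: 0xE8 = 11101000, payload 1000 (4 bits).
Byte 2: 0x9D = 10011101 (10xxxxxx ✓), payload 011101.
Byte 3: 0xBE = 10111110 (10xxxxxx ✓), payload 111110.
Concatenate: 1000011101111110 = 0x877E (16 bits → U+877E).

U+877E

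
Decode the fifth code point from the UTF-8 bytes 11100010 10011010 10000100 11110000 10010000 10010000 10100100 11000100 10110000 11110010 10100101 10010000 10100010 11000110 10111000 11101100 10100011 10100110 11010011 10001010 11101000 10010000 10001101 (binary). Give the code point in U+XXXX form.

Offset 0: leading byte 0xE2 = 11100010 → 3-byte char #1 = E2 9A 84.
Offset 3: leading byte 0xF0 = 11110000 → 4-byte char #2 = F0 90 90 A4.
Offset 7: leading byte 0xC4 = 11000100 → 2-byte char #3 = C4 B0.
Offset 9: leading byte 0xF2 = 11110010 → 4-byte char #4 = F2 A5 90 A2.
Offset 13: leading byte 0xC6 = 11000110 → 2-byte char #5 = C6 B8.
Leading byte 0xC6 = 11000110 matches 110xxxxx → 2-byte sequence.
Byte 1: 0xC6 = 11000110, payload 00110 (5 bits).
Byte 2: 0xB8 = 10111000 (10xxxxxx ✓), payload 111000.
Concatenate: 00110111000 = 0x1B8 (11 bits → U+01B8).

U+01B8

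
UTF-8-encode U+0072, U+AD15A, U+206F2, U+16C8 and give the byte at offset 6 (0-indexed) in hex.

0xA0

U+0072 → 1-byte form 72 at offsets 0–0.
U+AD15A → 4-byte form F2 AD 85 9A at offsets 1–4.
U+206F2 → 4-byte form F0 A0 9B B2 at offsets 5–8.
Offset 6 falls in char 3's range; it's byte 2 of F0 A0 9B B2 = 0xA0.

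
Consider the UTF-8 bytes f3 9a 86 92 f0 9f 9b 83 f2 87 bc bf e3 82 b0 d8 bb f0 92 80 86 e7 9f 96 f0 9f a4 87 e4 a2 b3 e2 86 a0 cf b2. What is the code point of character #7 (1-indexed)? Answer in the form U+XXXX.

Offset 0: leading byte 0xF3 = 11110011 → 4-byte char #1 = F3 9A 86 92.
Offset 4: leading byte 0xF0 = 11110000 → 4-byte char #2 = F0 9F 9B 83.
Offset 8: leading byte 0xF2 = 11110010 → 4-byte char #3 = F2 87 BC BF.
Offset 12: leading byte 0xE3 = 11100011 → 3-byte char #4 = E3 82 B0.
Offset 15: leading byte 0xD8 = 11011000 → 2-byte char #5 = D8 BB.
Offset 17: leading byte 0xF0 = 11110000 → 4-byte char #6 = F0 92 80 86.
Offset 21: leading byte 0xE7 = 11100111 → 3-byte char #7 = E7 9F 96.
Leading byte 0xE7 = 11100111 matches 1110xxxx → 3-byte sequence.
Byte 1: 0xE7 = 11100111, payload 0111 (4 bits).
Byte 2: 0x9F = 10011111 (10xxxxxx ✓), payload 011111.
Byte 3: 0x96 = 10010110 (10xxxxxx ✓), payload 010110.
Concatenate: 0111011111010110 = 0x77D6 (16 bits → U+77D6).

U+77D6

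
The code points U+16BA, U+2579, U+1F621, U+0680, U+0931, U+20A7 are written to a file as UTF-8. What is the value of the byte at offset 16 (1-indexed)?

1-indexed offset 16 is 0-indexed offset 15.
U+16BA → 3-byte form E1 9A BA at offsets 0–2.
U+2579 → 3-byte form E2 95 B9 at offsets 3–5.
U+1F621 → 4-byte form F0 9F 98 A1 at offsets 6–9.
U+0680 → 2-byte form DA 80 at offsets 10–11.
U+0931 → 3-byte form E0 A4 B1 at offsets 12–14.
U+20A7 → 3-byte form E2 82 A7 at offsets 15–17.
Offset 15 falls in char 6's range; it's byte 1 of E2 82 A7 = 0xE2.

0xE2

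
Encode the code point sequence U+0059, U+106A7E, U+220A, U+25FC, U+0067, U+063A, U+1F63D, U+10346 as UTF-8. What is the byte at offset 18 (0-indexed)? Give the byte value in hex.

U+0059 → 1-byte form 59 at offsets 0–0.
U+106A7E → 4-byte form F4 86 A9 BE at offsets 1–4.
U+220A → 3-byte form E2 88 8A at offsets 5–7.
U+25FC → 3-byte form E2 97 BC at offsets 8–10.
U+0067 → 1-byte form 67 at offsets 11–11.
U+063A → 2-byte form D8 BA at offsets 12–13.
U+1F63D → 4-byte form F0 9F 98 BD at offsets 14–17.
U+10346 → 4-byte form F0 90 8D 86 at offsets 18–21.
Offset 18 falls in char 8's range; it's byte 1 of F0 90 8D 86 = 0xF0.

0xF0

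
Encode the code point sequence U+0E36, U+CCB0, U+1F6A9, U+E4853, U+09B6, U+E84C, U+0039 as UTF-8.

U+0E36: 3-byte form → E0 B8 B6.
U+CCB0: 3-byte form → EC B2 B0.
U+1F6A9: 4-byte form → F0 9F 9A A9.
U+E4853: 4-byte form → F3 A4 A1 93.
U+09B6: 3-byte form → E0 A6 B6.
U+E84C: 3-byte form → EE A1 8C.
U+0039: 1-byte form → 39.
Concatenated (21 bytes): E0 B8 B6 EC B2 B0 F0 9F 9A A9 F3 A4 A1 93 E0 A6 B6 EE A1 8C 39.

E0 B8 B6 EC B2 B0 F0 9F 9A A9 F3 A4 A1 93 E0 A6 B6 EE A1 8C 39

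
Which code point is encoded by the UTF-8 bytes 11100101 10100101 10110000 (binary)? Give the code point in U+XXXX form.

U+5970

Leading byte 0xE5 = 11100101 matches 1110xxxx → 3-byte sequence.
Byte 1: 0xE5 = 11100101, payload 0101 (4 bits).
Byte 2: 0xA5 = 10100101 (10xxxxxx ✓), payload 100101.
Byte 3: 0xB0 = 10110000 (10xxxxxx ✓), payload 110000.
Concatenate: 0101100101110000 = 0x5970 (16 bits → U+5970).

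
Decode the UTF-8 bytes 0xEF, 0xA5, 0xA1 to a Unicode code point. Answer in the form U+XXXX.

Leading byte 0xEF = 11101111 matches 1110xxxx → 3-byte sequence.
Byte 1: 0xEF = 11101111, payload 1111 (4 bits).
Byte 2: 0xA5 = 10100101 (10xxxxxx ✓), payload 100101.
Byte 3: 0xA1 = 10100001 (10xxxxxx ✓), payload 100001.
Concatenate: 1111100101100001 = 0xF961 (16 bits → U+F961).

U+F961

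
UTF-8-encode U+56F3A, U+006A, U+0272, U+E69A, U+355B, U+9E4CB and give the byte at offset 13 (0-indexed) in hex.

0xF2

U+56F3A → 4-byte form F1 96 BC BA at offsets 0–3.
U+006A → 1-byte form 6A at offsets 4–4.
U+0272 → 2-byte form C9 B2 at offsets 5–6.
U+E69A → 3-byte form EE 9A 9A at offsets 7–9.
U+355B → 3-byte form E3 95 9B at offsets 10–12.
U+9E4CB → 4-byte form F2 9E 93 8B at offsets 13–16.
Offset 13 falls in char 6's range; it's byte 1 of F2 9E 93 8B = 0xF2.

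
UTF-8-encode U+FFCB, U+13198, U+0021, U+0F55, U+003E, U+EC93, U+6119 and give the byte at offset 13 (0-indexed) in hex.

U+FFCB → 3-byte form EF BF 8B at offsets 0–2.
U+13198 → 4-byte form F0 93 86 98 at offsets 3–6.
U+0021 → 1-byte form 21 at offsets 7–7.
U+0F55 → 3-byte form E0 BD 95 at offsets 8–10.
U+003E → 1-byte form 3E at offsets 11–11.
U+EC93 → 3-byte form EE B2 93 at offsets 12–14.
Offset 13 falls in char 6's range; it's byte 2 of EE B2 93 = 0xB2.

0xB2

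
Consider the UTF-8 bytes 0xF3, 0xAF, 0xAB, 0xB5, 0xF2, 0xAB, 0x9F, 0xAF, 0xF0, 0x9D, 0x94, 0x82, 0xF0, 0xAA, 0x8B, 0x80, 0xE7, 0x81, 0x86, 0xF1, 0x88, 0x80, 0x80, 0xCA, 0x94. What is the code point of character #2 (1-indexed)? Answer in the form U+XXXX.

Offset 0: leading byte 0xF3 = 11110011 → 4-byte char #1 = F3 AF AB B5.
Offset 4: leading byte 0xF2 = 11110010 → 4-byte char #2 = F2 AB 9F AF.
Leading byte 0xF2 = 11110010 matches 11110xxx → 4-byte sequence.
Byte 1: 0xF2 = 11110010, payload 010 (3 bits).
Byte 2: 0xAB = 10101011 (10xxxxxx ✓), payload 101011.
Byte 3: 0x9F = 10011111 (10xxxxxx ✓), payload 011111.
Byte 4: 0xAF = 10101111 (10xxxxxx ✓), payload 101111.
Concatenate: 010101011011111101111 = 0xAB7EF (21 bits → U+AB7EF).

U+AB7EF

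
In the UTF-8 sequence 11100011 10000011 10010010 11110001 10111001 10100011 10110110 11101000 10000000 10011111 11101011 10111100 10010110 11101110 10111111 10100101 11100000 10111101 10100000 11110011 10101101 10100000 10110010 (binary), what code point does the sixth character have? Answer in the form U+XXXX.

Offset 0: leading byte 0xE3 = 11100011 → 3-byte char #1 = E3 83 92.
Offset 3: leading byte 0xF1 = 11110001 → 4-byte char #2 = F1 B9 A3 B6.
Offset 7: leading byte 0xE8 = 11101000 → 3-byte char #3 = E8 80 9F.
Offset 10: leading byte 0xEB = 11101011 → 3-byte char #4 = EB BC 96.
Offset 13: leading byte 0xEE = 11101110 → 3-byte char #5 = EE BF A5.
Offset 16: leading byte 0xE0 = 11100000 → 3-byte char #6 = E0 BD A0.
Leading byte 0xE0 = 11100000 matches 1110xxxx → 3-byte sequence.
Byte 1: 0xE0 = 11100000, payload 0000 (4 bits).
Byte 2: 0xBD = 10111101 (10xxxxxx ✓), payload 111101.
Byte 3: 0xA0 = 10100000 (10xxxxxx ✓), payload 100000.
Concatenate: 0000111101100000 = 0xF60 (16 bits → U+0F60).

U+0F60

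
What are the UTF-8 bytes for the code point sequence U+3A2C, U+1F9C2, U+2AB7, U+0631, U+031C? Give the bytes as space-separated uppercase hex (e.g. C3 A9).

E3 A8 AC F0 9F A7 82 E2 AA B7 D8 B1 CC 9C

U+3A2C: 3-byte form → E3 A8 AC.
U+1F9C2: 4-byte form → F0 9F A7 82.
U+2AB7: 3-byte form → E2 AA B7.
U+0631: 2-byte form → D8 B1.
U+031C: 2-byte form → CC 9C.
Concatenated (14 bytes): E3 A8 AC F0 9F A7 82 E2 AA B7 D8 B1 CC 9C.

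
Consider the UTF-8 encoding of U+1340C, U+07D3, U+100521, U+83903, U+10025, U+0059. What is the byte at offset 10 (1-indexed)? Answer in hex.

1-indexed offset 10 is 0-indexed offset 9.
U+1340C → 4-byte form F0 93 90 8C at offsets 0–3.
U+07D3 → 2-byte form DF 93 at offsets 4–5.
U+100521 → 4-byte form F4 80 94 A1 at offsets 6–9.
Offset 9 falls in char 3's range; it's byte 4 of F4 80 94 A1 = 0xA1.

0xA1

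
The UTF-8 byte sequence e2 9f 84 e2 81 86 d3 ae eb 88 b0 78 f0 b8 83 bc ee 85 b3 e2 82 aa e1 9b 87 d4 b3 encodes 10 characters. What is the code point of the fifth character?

Offset 0: leading byte 0xE2 = 11100010 → 3-byte char #1 = E2 9F 84.
Offset 3: leading byte 0xE2 = 11100010 → 3-byte char #2 = E2 81 86.
Offset 6: leading byte 0xD3 = 11010011 → 2-byte char #3 = D3 AE.
Offset 8: leading byte 0xEB = 11101011 → 3-byte char #4 = EB 88 B0.
Offset 11: leading byte 0x78 = 01111000 → 1-byte char #5 = 78.
Leading byte 0x78 = 01111000 matches 0xxxxxxx → 1-byte sequence.
Byte 1: 0x78 = 01111000, payload 1111000 (7 bits).
Concatenate: 1111000 = 0x78 (7 bits → U+0078).

U+0078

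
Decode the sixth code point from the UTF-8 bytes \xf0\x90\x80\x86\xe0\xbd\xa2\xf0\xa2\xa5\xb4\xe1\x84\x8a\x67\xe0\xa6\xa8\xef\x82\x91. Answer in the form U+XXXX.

Offset 0: leading byte 0xF0 = 11110000 → 4-byte char #1 = F0 90 80 86.
Offset 4: leading byte 0xE0 = 11100000 → 3-byte char #2 = E0 BD A2.
Offset 7: leading byte 0xF0 = 11110000 → 4-byte char #3 = F0 A2 A5 B4.
Offset 11: leading byte 0xE1 = 11100001 → 3-byte char #4 = E1 84 8A.
Offset 14: leading byte 0x67 = 01100111 → 1-byte char #5 = 67.
Offset 15: leading byte 0xE0 = 11100000 → 3-byte char #6 = E0 A6 A8.
Leading byte 0xE0 = 11100000 matches 1110xxxx → 3-byte sequence.
Byte 1: 0xE0 = 11100000, payload 0000 (4 bits).
Byte 2: 0xA6 = 10100110 (10xxxxxx ✓), payload 100110.
Byte 3: 0xA8 = 10101000 (10xxxxxx ✓), payload 101000.
Concatenate: 0000100110101000 = 0x9A8 (16 bits → U+09A8).

U+09A8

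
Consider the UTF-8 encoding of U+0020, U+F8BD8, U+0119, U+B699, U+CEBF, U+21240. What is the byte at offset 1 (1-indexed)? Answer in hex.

0x20

1-indexed offset 1 is 0-indexed offset 0.
U+0020 → 1-byte form 20 at offsets 0–0.
Offset 0 falls in char 1's range; it's byte 1 of 20 = 0x20.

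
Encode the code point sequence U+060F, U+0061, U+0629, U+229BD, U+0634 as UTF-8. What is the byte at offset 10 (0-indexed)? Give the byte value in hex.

U+060F → 2-byte form D8 8F at offsets 0–1.
U+0061 → 1-byte form 61 at offsets 2–2.
U+0629 → 2-byte form D8 A9 at offsets 3–4.
U+229BD → 4-byte form F0 A2 A6 BD at offsets 5–8.
U+0634 → 2-byte form D8 B4 at offsets 9–10.
Offset 10 falls in char 5's range; it's byte 2 of D8 B4 = 0xB4.

0xB4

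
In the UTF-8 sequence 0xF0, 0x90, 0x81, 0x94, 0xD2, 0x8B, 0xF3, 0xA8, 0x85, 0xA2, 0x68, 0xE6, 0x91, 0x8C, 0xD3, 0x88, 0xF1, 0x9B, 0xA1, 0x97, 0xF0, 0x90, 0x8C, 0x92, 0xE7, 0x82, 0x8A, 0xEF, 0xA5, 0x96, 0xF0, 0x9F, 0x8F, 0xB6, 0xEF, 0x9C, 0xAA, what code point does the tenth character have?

U+F956

Offset 0: leading byte 0xF0 = 11110000 → 4-byte char #1 = F0 90 81 94.
Offset 4: leading byte 0xD2 = 11010010 → 2-byte char #2 = D2 8B.
Offset 6: leading byte 0xF3 = 11110011 → 4-byte char #3 = F3 A8 85 A2.
Offset 10: leading byte 0x68 = 01101000 → 1-byte char #4 = 68.
Offset 11: leading byte 0xE6 = 11100110 → 3-byte char #5 = E6 91 8C.
Offset 14: leading byte 0xD3 = 11010011 → 2-byte char #6 = D3 88.
Offset 16: leading byte 0xF1 = 11110001 → 4-byte char #7 = F1 9B A1 97.
Offset 20: leading byte 0xF0 = 11110000 → 4-byte char #8 = F0 90 8C 92.
Offset 24: leading byte 0xE7 = 11100111 → 3-byte char #9 = E7 82 8A.
Offset 27: leading byte 0xEF = 11101111 → 3-byte char #10 = EF A5 96.
Leading byte 0xEF = 11101111 matches 1110xxxx → 3-byte sequence.
Byte 1: 0xEF = 11101111, payload 1111 (4 bits).
Byte 2: 0xA5 = 10100101 (10xxxxxx ✓), payload 100101.
Byte 3: 0x96 = 10010110 (10xxxxxx ✓), payload 010110.
Concatenate: 1111100101010110 = 0xF956 (16 bits → U+F956).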